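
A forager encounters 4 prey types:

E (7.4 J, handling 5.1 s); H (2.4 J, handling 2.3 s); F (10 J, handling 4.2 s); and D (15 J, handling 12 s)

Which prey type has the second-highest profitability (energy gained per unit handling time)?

E

In descending order of E/h:
F: 10/4.2 = 2.38 J/s
E: 7.4/5.1 = 1.45 J/s
D: 15/12 = 1.25 J/s
H: 2.4/2.3 = 1.04 J/s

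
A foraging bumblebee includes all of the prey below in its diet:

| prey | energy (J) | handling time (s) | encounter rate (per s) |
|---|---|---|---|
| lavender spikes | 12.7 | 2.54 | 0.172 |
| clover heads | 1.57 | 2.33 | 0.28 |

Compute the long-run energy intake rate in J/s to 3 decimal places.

1.256 J/s

R = (0.172×12.7 + 0.28×1.57) / (1 + 0.172×2.54 + 0.28×2.33) = 2.624/2.089 = 1.256 J/s.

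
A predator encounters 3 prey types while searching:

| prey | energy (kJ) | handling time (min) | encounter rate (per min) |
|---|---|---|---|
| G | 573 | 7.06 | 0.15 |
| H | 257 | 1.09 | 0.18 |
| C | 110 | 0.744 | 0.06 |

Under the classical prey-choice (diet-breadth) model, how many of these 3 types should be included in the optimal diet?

3

Profitabilities (E/h, kJ/min): H 236, C 148, G 81.2. Add prey in this order while the next type's profitability exceeds the intake rate on those already taken.
Rate on top 1: 38.67. C: 148 > 38.67 → include.
Rate on top 2: 42.6. G: 81.2 > 42.6 → include.
Optimal diet: H, C, G — 3 of 3 types.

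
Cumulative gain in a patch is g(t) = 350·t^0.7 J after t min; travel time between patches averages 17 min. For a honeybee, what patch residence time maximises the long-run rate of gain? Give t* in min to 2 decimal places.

By the marginal value theorem, leave when the instantaneous gain rate g'(t) equals the habitat-wide average g(t)/(T + t).
g'(t) = 0.7·350·t^-0.3. Setting 0.7·350·t^-0.3 = 350·t^0.7/(17+t) gives 0.7(17+t) = t, so 0.30·t = 0.7×17.
t* = 0.7×17/0.30 = 39.67 min.

39.67 min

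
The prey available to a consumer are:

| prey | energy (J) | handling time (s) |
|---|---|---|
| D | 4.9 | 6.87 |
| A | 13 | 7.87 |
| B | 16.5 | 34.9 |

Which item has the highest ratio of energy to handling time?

In descending order of E/h:
A: 13/7.87 = 1.65 J/s
D: 4.9/6.87 = 0.713 J/s
B: 16.5/34.9 = 0.473 J/s

A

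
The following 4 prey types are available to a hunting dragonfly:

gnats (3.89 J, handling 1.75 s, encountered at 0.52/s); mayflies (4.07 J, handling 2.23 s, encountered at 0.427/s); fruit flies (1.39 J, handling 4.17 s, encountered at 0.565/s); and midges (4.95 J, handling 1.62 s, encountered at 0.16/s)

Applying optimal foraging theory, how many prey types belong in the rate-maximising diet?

Profitabilities (E/h, J/s): midges 3.06, gnats 2.22, mayflies 1.83, fruit flies 0.333. Add prey in this order while the next type's profitability exceeds the intake rate on those already taken.
Rate on top 1: 0.629. gnats: 2.22 > 0.629 → include.
Rate on top 2: 1.298. mayflies: 1.83 > 1.298 → include.
Rate on top 3: 1.459. fruit flies: 0.333 < 1.459 → exclude; stop.
Optimal diet: midges, gnats, mayflies — 3 of 4 types.

3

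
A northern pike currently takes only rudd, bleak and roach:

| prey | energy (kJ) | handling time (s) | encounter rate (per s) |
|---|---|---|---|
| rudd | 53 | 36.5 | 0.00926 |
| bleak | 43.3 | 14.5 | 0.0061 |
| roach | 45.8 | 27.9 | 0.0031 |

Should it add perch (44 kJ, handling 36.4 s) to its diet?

On rudd, bleak and roach alone, R = ΣλE/(1+Σλh) = 0.8969/1.513 = 0.5928 kJ/s.
Profitability of perch: 44/36.4 = 1.209 kJ/s.
1.209 > 0.5928, so adding perch raises the average — include it.

Yes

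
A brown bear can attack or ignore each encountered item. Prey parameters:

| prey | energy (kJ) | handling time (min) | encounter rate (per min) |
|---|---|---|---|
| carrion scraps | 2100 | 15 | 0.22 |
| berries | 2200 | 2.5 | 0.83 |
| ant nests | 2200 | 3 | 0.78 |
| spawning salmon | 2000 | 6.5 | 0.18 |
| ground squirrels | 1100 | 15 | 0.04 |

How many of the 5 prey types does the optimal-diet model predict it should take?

Profitabilities (E/h, kJ/min): berries 880, ant nests 733, spawning salmon 308, carrion scraps 140, ground squirrels 73.3. Add prey in this order while the next type's profitability exceeds the intake rate on those already taken.
Rate on top 1: 593.8. ant nests: 733 > 593.8 → include.
Rate on top 2: 654.1. spawning salmon: 308 < 654.1 → exclude; stop.
Optimal diet: berries, ant nests — 2 of 5 types.

2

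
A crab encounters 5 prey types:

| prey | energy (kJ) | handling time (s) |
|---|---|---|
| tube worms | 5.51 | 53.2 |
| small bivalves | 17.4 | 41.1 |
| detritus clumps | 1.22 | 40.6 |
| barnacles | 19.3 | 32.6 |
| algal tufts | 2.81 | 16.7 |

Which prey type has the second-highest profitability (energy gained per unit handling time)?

Profitability E/h (kJ/s): tube worms = 5.51/53.2 = 0.104, small bivalves = 17.4/41.1 = 0.423, detritus clumps = 1.22/40.6 = 0.03, barnacles = 19.3/32.6 = 0.592, algal tufts = 2.81/16.7 = 0.168.
Ranked: barnacles > small bivalves > algal tufts > tube worms > detritus clumps.

small bivalves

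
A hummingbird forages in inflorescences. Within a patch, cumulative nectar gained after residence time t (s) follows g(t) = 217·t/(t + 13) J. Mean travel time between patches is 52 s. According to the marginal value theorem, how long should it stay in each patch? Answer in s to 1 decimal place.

Optimal t* satisfies g'(t*) = g(t*)/(T + t*).
g'(t) = 217·13/(t + 13)². Setting 217·13/(t+13)² = 217t/[(t+13)(52+t)] gives 13(52+t) = t(t+13), so t² = 13×52 = 676.
t* = √676 = 26 s.

26.0 s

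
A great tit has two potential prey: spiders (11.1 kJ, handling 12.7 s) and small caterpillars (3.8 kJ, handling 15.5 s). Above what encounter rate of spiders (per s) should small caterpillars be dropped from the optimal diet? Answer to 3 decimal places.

At the threshold, the rate on spiders alone equals the profitability of small caterpillars: λ·11.1/(1 + λ·12.7) = 3.8/15.5 = 0.2452.
Rearranging, λ(11.1 − 0.2452×12.7) = 0.2452, so λ = 0.2452/7.986 = 0.0307 per s.

0.031 per s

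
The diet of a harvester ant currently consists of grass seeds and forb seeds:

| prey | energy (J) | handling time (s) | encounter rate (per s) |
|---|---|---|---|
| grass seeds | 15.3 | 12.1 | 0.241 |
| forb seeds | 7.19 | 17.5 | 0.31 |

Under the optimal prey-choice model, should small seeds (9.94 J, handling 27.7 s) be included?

No

Intake rate on the current diet: R = (0.241×15.3 + 0.31×7.19) / (1 + 0.241×12.1 + 0.31×17.5) = 5.916/9.341 = 0.6334 J/s.
Profitability of small seeds: 9.94/27.7 = 0.3588 J/s.
0.3588 < 0.6334, so adding small seeds would lower the average — exclude it.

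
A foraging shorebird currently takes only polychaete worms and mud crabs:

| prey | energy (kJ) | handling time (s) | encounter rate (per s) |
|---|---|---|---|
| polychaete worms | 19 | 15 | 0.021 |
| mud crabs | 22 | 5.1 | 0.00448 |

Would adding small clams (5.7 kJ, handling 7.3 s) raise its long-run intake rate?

Intake rate on the current diet: R = (0.021×19 + 0.00448×22) / (1 + 0.021×15 + 0.00448×5.1) = 0.4976/1.338 = 0.3719 kJ/s.
small clams: E/h = 5.7/7.3 = 0.7808 kJ/s.
0.7808 > 0.3719, so adding small clams raises the average — include it.

Yes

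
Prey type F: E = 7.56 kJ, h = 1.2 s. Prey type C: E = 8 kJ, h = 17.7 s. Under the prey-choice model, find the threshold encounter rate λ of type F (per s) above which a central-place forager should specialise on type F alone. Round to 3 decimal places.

0.064 per s

The zero-one rule: include type C iff E₂/h₂ > λE₁/(1+λh₁). Equality gives the switch point.
λE₁h₂ = E₂ + λE₂h₁ ⇒ λ = E₂/(E₁h₂ − E₂h₁) = 8/(133.8 − 9.6) = 0.06441 per s.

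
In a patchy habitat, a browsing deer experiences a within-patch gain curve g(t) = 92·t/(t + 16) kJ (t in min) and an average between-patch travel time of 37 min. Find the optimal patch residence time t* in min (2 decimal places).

Maximise g(t)/(T+t): set derivative to zero → g'(t)(T+t) = g(t).
g'(t) = 92·16/(t + 16)². Setting 92·16/(t+16)² = 92t/[(t+16)(37+t)] gives 16(37+t) = t(t+16), so t² = 16×37 = 592.
t* = √592 = 24.33 min.

24.33 min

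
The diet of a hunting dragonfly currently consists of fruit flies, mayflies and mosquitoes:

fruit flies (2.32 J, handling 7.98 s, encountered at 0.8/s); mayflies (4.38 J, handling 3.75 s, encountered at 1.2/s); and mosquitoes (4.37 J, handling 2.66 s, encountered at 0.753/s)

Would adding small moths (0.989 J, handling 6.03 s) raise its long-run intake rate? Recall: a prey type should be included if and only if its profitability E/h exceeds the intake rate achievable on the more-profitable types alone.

Intake rate on the current diet: R = (0.8×2.32 + 1.2×4.38 + 0.753×4.37) / (1 + 0.8×7.98 + 1.2×3.75 + 0.753×2.66) = 10.4/13.89 = 0.7491 J/s.
small moths: E/h = 0.989/6.03 = 0.164 J/s.
Since 0.164 < R, time spent handling small moths is better spent searching.

No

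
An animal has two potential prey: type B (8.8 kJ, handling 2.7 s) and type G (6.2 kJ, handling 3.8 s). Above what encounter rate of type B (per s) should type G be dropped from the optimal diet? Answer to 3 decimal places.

Drop type G once their profitability E₂/h₂ falls below the rate achievable on type B alone: E₂/h₂ = λE₁/(1 + λh₁).
Solve for λ: λE₁h₂ = E₂(1 + λh₁) → λ(E₁h₂ − E₂h₁) = E₂ → λ = E₂/(E₁h₂ − E₂h₁).
λ = 6.2/(8.8×3.8 − 6.2×2.7) = 6.2/16.7 = 0.3713 per s.

0.371 per s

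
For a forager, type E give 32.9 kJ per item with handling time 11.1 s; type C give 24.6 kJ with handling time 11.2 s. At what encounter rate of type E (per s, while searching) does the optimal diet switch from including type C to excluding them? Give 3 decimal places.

At the threshold, the rate on type E alone equals the profitability of type C: λ·32.9/(1 + λ·11.1) = 24.6/11.2 = 2.196.
Rearranging, λ(32.9 − 2.196×11.1) = 2.196, so λ = 2.196/8.52 = 0.2578 per s.

0.258 per s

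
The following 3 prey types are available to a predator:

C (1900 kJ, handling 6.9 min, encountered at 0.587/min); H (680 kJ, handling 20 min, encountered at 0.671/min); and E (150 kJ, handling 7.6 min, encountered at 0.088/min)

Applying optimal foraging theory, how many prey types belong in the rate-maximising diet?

E/h in descending order: C 275, H 34, E 19.7 kJ/min. The optimal diet is the largest prefix of this list for which every included type satisfies E_i/h_i > R on the types above it.
Rate on top 1: 220.8. H: 34 < 220.8 → exclude; stop.
Optimal diet: C — 1 of 3 types.

1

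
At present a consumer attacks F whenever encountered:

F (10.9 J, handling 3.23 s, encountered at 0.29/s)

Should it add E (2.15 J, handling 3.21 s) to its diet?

Intake rate on the current diet: R = (0.29×10.9) / (1 + 0.29×3.23) = 3.161/1.937 = 1.632 J/s.
Profitability of E: 2.15/3.21 = 0.6698 J/s.
0.6698 < 1.632, so adding E would lower the average — exclude it.

No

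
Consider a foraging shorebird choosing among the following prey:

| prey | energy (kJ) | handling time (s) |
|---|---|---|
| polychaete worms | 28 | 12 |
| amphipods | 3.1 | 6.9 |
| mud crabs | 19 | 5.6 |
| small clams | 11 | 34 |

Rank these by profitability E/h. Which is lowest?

In descending order of E/h:
mud crabs: 19/5.6 = 3.39 kJ/s
polychaete worms: 28/12 = 2.33 kJ/s
amphipods: 3.1/6.9 = 0.449 kJ/s
small clams: 11/34 = 0.324 kJ/s

small clams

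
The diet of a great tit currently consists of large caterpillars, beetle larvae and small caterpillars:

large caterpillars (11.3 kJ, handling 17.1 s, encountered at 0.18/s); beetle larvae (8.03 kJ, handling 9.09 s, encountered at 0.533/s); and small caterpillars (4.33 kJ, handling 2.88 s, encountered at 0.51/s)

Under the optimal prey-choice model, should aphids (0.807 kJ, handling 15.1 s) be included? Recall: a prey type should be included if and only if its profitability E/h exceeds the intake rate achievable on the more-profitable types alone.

No

Intake rate on the current diet: R = (0.18×11.3 + 0.533×8.03 + 0.51×4.33) / (1 + 0.18×17.1 + 0.533×9.09 + 0.51×2.88) = 8.522/10.39 = 0.8201 kJ/s.
Profitability of aphids: 0.807/15.1 = 0.05344 kJ/s.
0.05344 < 0.8201, so adding aphids would lower the average — exclude it.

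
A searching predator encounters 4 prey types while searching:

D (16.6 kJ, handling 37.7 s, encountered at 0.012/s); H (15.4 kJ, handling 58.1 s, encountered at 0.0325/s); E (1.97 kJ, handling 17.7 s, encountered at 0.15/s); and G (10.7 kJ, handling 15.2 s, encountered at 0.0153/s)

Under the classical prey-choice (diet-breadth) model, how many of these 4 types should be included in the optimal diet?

3

Profitabilities (E/h, kJ/s): G 0.704, D 0.44, H 0.265, E 0.111. Add prey in this order while the next type's profitability exceeds the intake rate on those already taken.
Rate on top 1: 0.1328. D: 0.44 > 0.1328 → include.
Rate on top 2: 0.2154. H: 0.265 > 0.2154 → include.
Rate on top 3: 0.2416. E: 0.111 < 0.2416 → exclude; stop.
Optimal diet: G, D, H — 3 of 4 types.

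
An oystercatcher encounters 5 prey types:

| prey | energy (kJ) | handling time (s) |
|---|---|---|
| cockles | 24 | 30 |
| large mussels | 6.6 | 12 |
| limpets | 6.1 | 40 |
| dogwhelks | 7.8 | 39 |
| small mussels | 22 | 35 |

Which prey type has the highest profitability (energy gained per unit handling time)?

cockles

In descending order of E/h:
cockles: 24/30 = 0.8 kJ/s
small mussels: 22/35 = 0.629 kJ/s
large mussels: 6.6/12 = 0.55 kJ/s
dogwhelks: 7.8/39 = 0.2 kJ/s
limpets: 6.1/40 = 0.152 kJ/s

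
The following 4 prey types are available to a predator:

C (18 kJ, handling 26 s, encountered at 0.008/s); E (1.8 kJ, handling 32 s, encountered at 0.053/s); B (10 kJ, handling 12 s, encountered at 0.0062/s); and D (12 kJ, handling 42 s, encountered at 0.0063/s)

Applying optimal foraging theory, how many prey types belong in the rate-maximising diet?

3

Rank by E/h (kJ/s): B 0.833, C 0.692, D 0.286, E 0.0563. Include each in turn until the next type's E/h falls below the running intake rate.
Rate on top 1: 0.05771. C: 0.692 > 0.05771 → include.
Rate on top 2: 0.1606. D: 0.286 > 0.1606 → include.
Rate on top 3: 0.182. E: 0.0563 < 0.182 → exclude; stop.
Optimal diet: B, C, D — 3 of 4 types.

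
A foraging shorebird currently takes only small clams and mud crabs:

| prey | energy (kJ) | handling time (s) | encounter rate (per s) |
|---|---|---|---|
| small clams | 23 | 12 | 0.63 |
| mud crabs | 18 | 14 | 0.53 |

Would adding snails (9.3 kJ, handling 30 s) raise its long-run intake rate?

No

Intake rate on the current diet: R = (0.63×23 + 0.53×18) / (1 + 0.63×12 + 0.53×14) = 24.03/15.98 = 1.504 kJ/s.
snails: E/h = 9.3/30 = 0.31 kJ/s.
0.31 < 1.504, so adding snails would lower the average — exclude it.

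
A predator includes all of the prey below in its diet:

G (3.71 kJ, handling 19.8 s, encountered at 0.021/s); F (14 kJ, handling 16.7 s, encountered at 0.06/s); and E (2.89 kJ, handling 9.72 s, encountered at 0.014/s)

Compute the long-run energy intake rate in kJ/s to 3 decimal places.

0.375 kJ/s

R = Σλ_iE_i / (1 + Σλ_ih_i)
Numerator: 0.021×3.71 + 0.06×14 + 0.014×2.89 = 0.9584
Denominator: 1 + 0.021×19.8 + 0.06×16.7 + 0.014×9.72 = 2.554
R = 0.9584/2.554 = 0.3753 kJ/s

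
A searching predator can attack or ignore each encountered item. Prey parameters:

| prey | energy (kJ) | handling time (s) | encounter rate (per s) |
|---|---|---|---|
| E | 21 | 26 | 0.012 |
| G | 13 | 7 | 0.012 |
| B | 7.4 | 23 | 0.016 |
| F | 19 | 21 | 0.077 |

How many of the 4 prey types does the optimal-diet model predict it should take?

E/h in descending order: G 1.86, F 0.905, E 0.808, B 0.322 kJ/s. The optimal diet is the largest prefix of this list for which every included type satisfies E_i/h_i > R on the types above it.
Rate on top 1: 0.1439. F: 0.905 > 0.1439 → include.
Rate on top 2: 0.5994. E: 0.808 > 0.5994 → include.
Rate on top 3: 0.621. B: 0.322 < 0.621 → exclude; stop.
Optimal diet: G, F, E — 3 of 4 types.

3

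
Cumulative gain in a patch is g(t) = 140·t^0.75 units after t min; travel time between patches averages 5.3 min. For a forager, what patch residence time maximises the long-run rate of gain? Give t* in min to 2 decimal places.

By the marginal value theorem, leave when the instantaneous gain rate g'(t) equals the habitat-wide average g(t)/(T + t).
g'(t) = 0.75·140·t^-0.25. Setting 0.75·140·t^-0.25 = 140·t^0.75/(5.3+t) gives 0.75(5.3+t) = t, so 0.25·t = 0.75×5.3.
t* = 0.75×5.3/0.25 = 15.9 min.

15.90 min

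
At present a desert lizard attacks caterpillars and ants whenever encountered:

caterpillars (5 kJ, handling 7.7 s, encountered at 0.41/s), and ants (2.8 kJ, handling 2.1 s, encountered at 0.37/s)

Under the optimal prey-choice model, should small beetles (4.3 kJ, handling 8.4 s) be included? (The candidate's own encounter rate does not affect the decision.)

Current rate: (0.41×5 + 0.37×2.8)/(1 + 0.41×7.7 + 0.37×2.1) = 0.6255 kJ/s.
Profitability of small beetles: 4.3/8.4 = 0.5119 kJ/s.
0.5119 < 0.6255, so adding small beetles would lower the average — exclude it.

No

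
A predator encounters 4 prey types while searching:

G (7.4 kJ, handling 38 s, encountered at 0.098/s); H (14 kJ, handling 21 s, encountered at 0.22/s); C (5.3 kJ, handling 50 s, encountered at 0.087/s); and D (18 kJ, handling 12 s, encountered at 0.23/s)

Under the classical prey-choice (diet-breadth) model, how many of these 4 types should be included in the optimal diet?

E/h in descending order: D 1.5, H 0.667, G 0.195, C 0.106 kJ/s. The optimal diet is the largest prefix of this list for which every included type satisfies E_i/h_i > R on the types above it.
Rate on top 1: 1.101. H: 0.667 < 1.101 → exclude; stop.
Optimal diet: D — 1 of 4 types.

1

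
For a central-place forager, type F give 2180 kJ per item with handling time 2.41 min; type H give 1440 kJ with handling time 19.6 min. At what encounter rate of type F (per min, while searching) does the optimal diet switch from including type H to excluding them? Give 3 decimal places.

The zero-one rule: include type H iff E₂/h₂ > λE₁/(1+λh₁). Equality gives the switch point.
λE₁h₂ = E₂ + λE₂h₁ ⇒ λ = E₂/(E₁h₂ − E₂h₁) = 1440/(4.273e+04 − 3470) = 0.03668 per min.

0.037 per min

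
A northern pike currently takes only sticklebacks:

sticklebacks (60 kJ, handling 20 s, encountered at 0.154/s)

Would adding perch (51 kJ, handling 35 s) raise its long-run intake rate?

Intake rate on the current diet: R = (0.154×60) / (1 + 0.154×20) = 9.24/4.08 = 2.265 kJ/s.
perch: E/h = 51/35 = 1.457 kJ/s.
Since 1.457 < R, time spent handling perch is better spent searching.

No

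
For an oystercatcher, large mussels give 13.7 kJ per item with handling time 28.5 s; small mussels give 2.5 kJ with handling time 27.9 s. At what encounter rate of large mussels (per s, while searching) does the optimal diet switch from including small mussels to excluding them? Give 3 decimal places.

0.008 per s

Drop small mussels once their profitability E₂/h₂ falls below the rate achievable on large mussels alone: E₂/h₂ = λE₁/(1 + λh₁).
Solve for λ: λE₁h₂ = E₂(1 + λh₁) → λ(E₁h₂ − E₂h₁) = E₂ → λ = E₂/(E₁h₂ − E₂h₁).
λ = 2.5/(13.7×27.9 − 2.5×28.5) = 2.5/311 = 0.008039 per s.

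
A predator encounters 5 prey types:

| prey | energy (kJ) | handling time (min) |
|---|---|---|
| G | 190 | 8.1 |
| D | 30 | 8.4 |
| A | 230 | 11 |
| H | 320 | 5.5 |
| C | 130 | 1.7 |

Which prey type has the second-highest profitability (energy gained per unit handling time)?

H

In descending order of E/h:
C: 130/1.7 = 76.5 kJ/min
H: 320/5.5 = 58.2 kJ/min
G: 190/8.1 = 23.5 kJ/min
A: 230/11 = 20.9 kJ/min
D: 30/8.4 = 3.57 kJ/min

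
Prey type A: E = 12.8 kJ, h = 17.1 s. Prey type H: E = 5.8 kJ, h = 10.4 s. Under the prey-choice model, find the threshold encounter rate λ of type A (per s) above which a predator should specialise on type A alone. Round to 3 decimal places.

0.171 per s

At the threshold, the rate on type A alone equals the profitability of type H: λ·12.8/(1 + λ·17.1) = 5.8/10.4 = 0.5577.
Rearranging, λ(12.8 − 0.5577×17.1) = 0.5577, so λ = 0.5577/3.263 = 0.1709 per s.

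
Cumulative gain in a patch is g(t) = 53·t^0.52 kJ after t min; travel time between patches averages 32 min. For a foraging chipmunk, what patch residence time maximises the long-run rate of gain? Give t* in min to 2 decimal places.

By the marginal value theorem, leave when the instantaneous gain rate g'(t) equals the habitat-wide average g(t)/(T + t).
g'(t) = 0.52·53·t^-0.48. Setting 0.52·53·t^-0.48 = 53·t^0.52/(32+t) gives 0.52(32+t) = t, so 0.48·t = 0.52×32.
t* = 0.52×32/0.48 = 34.67 min.

34.67 min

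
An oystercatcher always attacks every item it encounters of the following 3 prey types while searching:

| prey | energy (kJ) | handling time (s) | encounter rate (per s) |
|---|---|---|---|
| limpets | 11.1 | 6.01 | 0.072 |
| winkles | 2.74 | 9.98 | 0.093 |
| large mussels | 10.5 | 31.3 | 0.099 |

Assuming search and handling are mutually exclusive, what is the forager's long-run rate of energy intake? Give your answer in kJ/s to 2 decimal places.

R = Σλ_iE_i / (1 + Σλ_ih_i)
Numerator: 0.072×11.1 + 0.093×2.74 + 0.099×10.5 = 2.094
Denominator: 1 + 0.072×6.01 + 0.093×9.98 + 0.099×31.3 = 5.46
R = 2.094/5.46 = 0.3835 kJ/s

0.38 kJ/s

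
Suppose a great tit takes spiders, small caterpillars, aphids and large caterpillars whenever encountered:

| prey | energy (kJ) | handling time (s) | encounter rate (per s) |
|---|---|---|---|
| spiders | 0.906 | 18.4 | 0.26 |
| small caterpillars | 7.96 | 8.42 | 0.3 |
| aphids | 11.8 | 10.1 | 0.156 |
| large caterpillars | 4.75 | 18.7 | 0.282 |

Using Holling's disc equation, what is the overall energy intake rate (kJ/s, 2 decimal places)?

R = Σλ_iE_i / (1 + Σλ_ih_i)
Numerator: 0.26×0.906 + 0.3×7.96 + 0.156×11.8 + 0.282×4.75 = 5.804
Denominator: 1 + 0.26×18.4 + 0.3×8.42 + 0.156×10.1 + 0.282×18.7 = 15.16
R = 5.804/15.16 = 0.3829 kJ/s

0.38 kJ/s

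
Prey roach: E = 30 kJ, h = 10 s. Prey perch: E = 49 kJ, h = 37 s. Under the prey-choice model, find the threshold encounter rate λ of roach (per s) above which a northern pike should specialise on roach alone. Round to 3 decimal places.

At the threshold, the rate on roach alone equals the profitability of perch: λ·30/(1 + λ·10) = 49/37 = 1.324.
Rearranging, λ(30 − 1.324×10) = 1.324, so λ = 1.324/16.76 = 0.07903 per s.

0.079 per s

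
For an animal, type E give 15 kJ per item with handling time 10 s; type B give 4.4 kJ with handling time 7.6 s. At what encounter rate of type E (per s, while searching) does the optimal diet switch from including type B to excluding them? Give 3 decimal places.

0.063 per s

Drop type B once their profitability E₂/h₂ falls below the rate achievable on type E alone: E₂/h₂ = λE₁/(1 + λh₁).
Solve for λ: λE₁h₂ = E₂(1 + λh₁) → λ(E₁h₂ − E₂h₁) = E₂ → λ = E₂/(E₁h₂ − E₂h₁).
λ = 4.4/(15×7.6 − 4.4×10) = 4.4/70 = 0.06286 per s.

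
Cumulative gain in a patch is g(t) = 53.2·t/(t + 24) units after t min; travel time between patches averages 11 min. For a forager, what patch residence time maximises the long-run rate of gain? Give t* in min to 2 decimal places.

By the marginal value theorem, leave when the instantaneous gain rate g'(t) equals the habitat-wide average g(t)/(T + t).
g'(t) = 53.2·24/(t + 24)². Setting 53.2·24/(t+24)² = 53.2t/[(t+24)(11+t)] gives 24(11+t) = t(t+24), so t² = 24×11 = 264.
t* = √264 = 16.25 min.

16.25 min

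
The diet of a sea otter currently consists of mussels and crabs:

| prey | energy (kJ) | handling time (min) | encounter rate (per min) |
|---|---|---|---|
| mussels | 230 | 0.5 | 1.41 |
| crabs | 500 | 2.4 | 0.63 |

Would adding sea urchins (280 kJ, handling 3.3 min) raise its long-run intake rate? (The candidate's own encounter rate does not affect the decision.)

On mussels and crabs alone, R = ΣλE/(1+Σλh) = 639.3/3.217 = 198.7 kJ/min.
Profitability of sea urchins: 280/3.3 = 84.85 kJ/min.
Since 84.85 < R, time spent handling sea urchins is better spent searching.

No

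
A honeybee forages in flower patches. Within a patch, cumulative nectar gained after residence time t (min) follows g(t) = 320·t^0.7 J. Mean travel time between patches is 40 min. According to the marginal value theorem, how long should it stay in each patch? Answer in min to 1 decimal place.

93.3 min

By the marginal value theorem, leave when the instantaneous gain rate g'(t) equals the habitat-wide average g(t)/(T + t).
g'(t) = 0.7·320·t^-0.3. Setting 0.7·320·t^-0.3 = 320·t^0.7/(40+t) gives 0.7(40+t) = t, so 0.30·t = 0.7×40.
t* = 0.7×40/0.30 = 93.33 min.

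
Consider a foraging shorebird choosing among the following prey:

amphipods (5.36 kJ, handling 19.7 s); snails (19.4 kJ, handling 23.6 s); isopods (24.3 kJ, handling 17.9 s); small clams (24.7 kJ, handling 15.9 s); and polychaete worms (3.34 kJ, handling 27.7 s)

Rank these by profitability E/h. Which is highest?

In descending order of E/h:
small clams: 24.7/15.9 = 1.55 kJ/s
isopods: 24.3/17.9 = 1.36 kJ/s
snails: 19.4/23.6 = 0.822 kJ/s
amphipods: 5.36/19.7 = 0.272 kJ/s
polychaete worms: 3.34/27.7 = 0.121 kJ/s

small clams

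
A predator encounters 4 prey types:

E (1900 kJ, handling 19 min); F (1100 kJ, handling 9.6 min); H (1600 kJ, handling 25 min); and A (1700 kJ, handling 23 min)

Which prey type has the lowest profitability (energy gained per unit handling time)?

In descending order of E/h:
F: 1100/9.6 = 115 kJ/min
E: 1900/19 = 100 kJ/min
A: 1700/23 = 73.9 kJ/min
H: 1600/25 = 64 kJ/min

H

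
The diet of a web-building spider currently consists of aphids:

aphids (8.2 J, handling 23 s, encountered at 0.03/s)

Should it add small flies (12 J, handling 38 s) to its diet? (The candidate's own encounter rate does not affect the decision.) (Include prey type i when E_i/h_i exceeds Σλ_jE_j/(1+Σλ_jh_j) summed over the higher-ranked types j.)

Yes

Intake rate on the current diet: R = (0.03×8.2) / (1 + 0.03×23) = 0.246/1.69 = 0.1456 J/s.
Profitability of small flies: 12/38 = 0.3158 J/s.
Since 0.3158 > R, including small flies increases the long-run rate.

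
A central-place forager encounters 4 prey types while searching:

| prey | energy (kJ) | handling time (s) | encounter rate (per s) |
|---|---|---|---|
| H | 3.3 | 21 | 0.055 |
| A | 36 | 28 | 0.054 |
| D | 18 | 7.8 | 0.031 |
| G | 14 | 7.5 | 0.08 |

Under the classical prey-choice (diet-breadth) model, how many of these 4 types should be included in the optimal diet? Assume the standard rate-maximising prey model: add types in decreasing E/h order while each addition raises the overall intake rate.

3

Profitabilities (E/h, kJ/s): D 2.31, G 1.87, A 1.29, H 0.157. Add prey in this order while the next type's profitability exceeds the intake rate on those already taken.
Rate on top 1: 0.4493. G: 1.87 > 0.4493 → include.
Rate on top 2: 0.9111. A: 1.29 > 0.9111 → include.
Rate on top 3: 1.08. H: 0.157 < 1.08 → exclude; stop.
Optimal diet: D, G, A — 3 of 4 types.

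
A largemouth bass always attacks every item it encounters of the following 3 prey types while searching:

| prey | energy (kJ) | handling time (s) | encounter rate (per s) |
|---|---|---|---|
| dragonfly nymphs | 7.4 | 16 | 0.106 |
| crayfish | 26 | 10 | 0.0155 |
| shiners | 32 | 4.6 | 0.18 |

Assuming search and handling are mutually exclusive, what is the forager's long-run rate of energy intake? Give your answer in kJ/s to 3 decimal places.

1.888 kJ/s

Energy encountered per unit search time: 0.106×7.4 + 0.0155×26 + 0.18×32 = 6.947 kJ/s.
Handling time per unit search time: 0.106×16 + 0.0155×10 + 0.18×4.6 = 2.679.
Rate = 6.947/(1 + 2.679) = 1.888 kJ/s.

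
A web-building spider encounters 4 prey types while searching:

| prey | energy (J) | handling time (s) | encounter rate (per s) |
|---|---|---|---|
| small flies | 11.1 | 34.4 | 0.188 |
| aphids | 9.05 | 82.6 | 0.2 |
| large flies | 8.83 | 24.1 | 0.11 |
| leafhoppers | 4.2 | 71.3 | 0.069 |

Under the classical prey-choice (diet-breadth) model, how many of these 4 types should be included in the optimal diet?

Profitabilities (E/h, J/s): large flies 0.366, small flies 0.323, aphids 0.11, leafhoppers 0.0589. Add prey in this order while the next type's profitability exceeds the intake rate on those already taken.
Rate on top 1: 0.266. small flies: 0.323 > 0.266 → include.
Rate on top 2: 0.3022. aphids: 0.11 < 0.3022 → exclude; stop.
Optimal diet: large flies, small flies — 2 of 4 types.

2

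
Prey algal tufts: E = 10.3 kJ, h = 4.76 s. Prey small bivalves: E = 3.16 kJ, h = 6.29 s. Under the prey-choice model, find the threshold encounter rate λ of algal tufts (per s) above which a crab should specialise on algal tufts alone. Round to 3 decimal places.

Drop small bivalves once their profitability E₂/h₂ falls below the rate achievable on algal tufts alone: E₂/h₂ = λE₁/(1 + λh₁).
Solve for λ: λE₁h₂ = E₂(1 + λh₁) → λ(E₁h₂ − E₂h₁) = E₂ → λ = E₂/(E₁h₂ − E₂h₁).
λ = 3.16/(10.3×6.29 − 3.16×4.76) = 3.16/49.75 = 0.06352 per s.

0.064 per s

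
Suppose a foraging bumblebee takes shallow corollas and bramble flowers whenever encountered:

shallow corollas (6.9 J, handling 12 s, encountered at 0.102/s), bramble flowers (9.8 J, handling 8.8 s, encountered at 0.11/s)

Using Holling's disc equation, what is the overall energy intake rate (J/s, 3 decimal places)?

0.558 J/s

R = (0.102×6.9 + 0.11×9.8) / (1 + 0.102×12 + 0.11×8.8) = 1.782/3.192 = 0.5582 J/s.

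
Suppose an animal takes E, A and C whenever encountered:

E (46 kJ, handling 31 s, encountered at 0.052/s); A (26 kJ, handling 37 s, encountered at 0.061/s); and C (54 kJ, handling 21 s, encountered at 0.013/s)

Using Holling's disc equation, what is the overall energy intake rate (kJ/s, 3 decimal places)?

R = (0.052×46 + 0.061×26 + 0.013×54) / (1 + 0.052×31 + 0.061×37 + 0.013×21) = 4.68/5.142 = 0.9102 kJ/s.

0.910 kJ/s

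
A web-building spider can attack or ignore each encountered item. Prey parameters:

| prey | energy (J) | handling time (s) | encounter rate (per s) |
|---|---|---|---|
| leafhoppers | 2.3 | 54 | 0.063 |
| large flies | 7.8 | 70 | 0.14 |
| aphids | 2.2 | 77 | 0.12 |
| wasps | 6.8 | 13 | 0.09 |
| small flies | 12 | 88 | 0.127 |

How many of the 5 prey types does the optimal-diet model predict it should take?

Rank by E/h (J/s): wasps 0.523, small flies 0.136, large flies 0.111, leafhoppers 0.0426, aphids 0.0286. Include each in turn until the next type's E/h falls below the running intake rate.
Rate on top 1: 0.282. small flies: 0.136 < 0.282 → exclude; stop.
Optimal diet: wasps — 1 of 5 types.

1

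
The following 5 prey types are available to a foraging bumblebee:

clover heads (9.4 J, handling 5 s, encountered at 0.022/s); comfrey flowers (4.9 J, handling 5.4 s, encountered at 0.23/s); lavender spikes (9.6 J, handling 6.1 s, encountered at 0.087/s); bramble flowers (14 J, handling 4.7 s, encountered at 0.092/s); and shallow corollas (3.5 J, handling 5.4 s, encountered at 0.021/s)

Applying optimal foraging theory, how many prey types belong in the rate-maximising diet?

3

Rank by E/h (J/s): bramble flowers 2.98, clover heads 1.88, lavender spikes 1.57, comfrey flowers 0.907, shallow corollas 0.648. Include each in turn until the next type's E/h falls below the running intake rate.
Rate on top 1: 0.8992. clover heads: 1.88 > 0.8992 → include.
Rate on top 2: 0.9691. lavender spikes: 1.57 > 0.9691 → include.
Rate on top 3: 1.124. comfrey flowers: 0.907 < 1.124 → exclude; stop.
Optimal diet: bramble flowers, clover heads, lavender spikes — 3 of 5 types.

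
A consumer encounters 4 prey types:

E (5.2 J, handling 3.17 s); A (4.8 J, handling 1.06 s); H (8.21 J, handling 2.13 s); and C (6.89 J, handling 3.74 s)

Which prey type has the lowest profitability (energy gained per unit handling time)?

In descending order of E/h:
A: 4.8/1.06 = 4.53 J/s
H: 8.21/2.13 = 3.85 J/s
C: 6.89/3.74 = 1.84 J/s
E: 5.2/3.17 = 1.64 J/s

E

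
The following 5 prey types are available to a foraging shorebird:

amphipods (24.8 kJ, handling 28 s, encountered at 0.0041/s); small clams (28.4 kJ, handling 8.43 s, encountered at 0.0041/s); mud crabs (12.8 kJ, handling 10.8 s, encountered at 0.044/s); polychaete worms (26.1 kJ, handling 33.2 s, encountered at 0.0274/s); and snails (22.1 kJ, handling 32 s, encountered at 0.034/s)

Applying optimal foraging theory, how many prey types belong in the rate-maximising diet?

5

E/h in descending order: small clams 3.37, mud crabs 1.19, amphipods 0.886, polychaete worms 0.786, snails 0.691 kJ/s. The optimal diet is the largest prefix of this list for which every included type satisfies E_i/h_i > R on the types above it.
Rate on top 1: 0.1125. mud crabs: 1.19 > 0.1125 → include.
Rate on top 2: 0.4502. amphipods: 0.886 > 0.4502 → include.
Rate on top 3: 0.4809. polychaete worms: 0.786 > 0.4809 → include.
Rate on top 4: 0.5905. snails: 0.691 > 0.5905 → include.
Optimal diet: small clams, mud crabs, amphipods, polychaete worms, snails — 5 of 5 types.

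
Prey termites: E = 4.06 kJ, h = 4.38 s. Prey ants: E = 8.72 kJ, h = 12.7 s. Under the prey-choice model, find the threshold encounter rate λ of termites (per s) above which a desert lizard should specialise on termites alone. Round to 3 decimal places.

At the threshold, the rate on termites alone equals the profitability of ants: λ·4.06/(1 + λ·4.38) = 8.72/12.7 = 0.6866.
Rearranging, λ(4.06 − 0.6866×4.38) = 0.6866, so λ = 0.6866/1.053 = 0.6523 per s.

0.652 per s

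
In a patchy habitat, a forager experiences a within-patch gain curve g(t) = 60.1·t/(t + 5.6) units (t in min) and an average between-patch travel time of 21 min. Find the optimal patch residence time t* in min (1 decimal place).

10.8 min

Optimal t* satisfies g'(t*) = g(t*)/(T + t*).
g'(t) = 60.1·5.6/(t + 5.6)². Setting 60.1·5.6/(t+5.6)² = 60.1t/[(t+5.6)(21+t)] gives 5.6(21+t) = t(t+5.6), so t² = 5.6×21 = 117.6.
t* = √117.6 = 10.84 min.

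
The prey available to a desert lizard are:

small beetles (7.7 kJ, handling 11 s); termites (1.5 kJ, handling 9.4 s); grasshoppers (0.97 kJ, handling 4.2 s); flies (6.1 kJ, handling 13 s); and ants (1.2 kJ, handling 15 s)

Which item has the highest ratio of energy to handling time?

Profitability E/h (kJ/s): small beetles = 7.7/11 = 0.7, termites = 1.5/9.4 = 0.16, grasshoppers = 0.97/4.2 = 0.231, flies = 6.1/13 = 0.469, ants = 1.2/15 = 0.08.
Ranked: small beetles > flies > grasshoppers > termites > ants.

small beetles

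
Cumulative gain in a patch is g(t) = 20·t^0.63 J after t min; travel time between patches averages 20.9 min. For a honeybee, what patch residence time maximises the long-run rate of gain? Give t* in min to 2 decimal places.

By the marginal value theorem, leave when the instantaneous gain rate g'(t) equals the habitat-wide average g(t)/(T + t).
g'(t) = 0.63·20·t^-0.37. Setting 0.63·20·t^-0.37 = 20·t^0.63/(20.9+t) gives 0.63(20.9+t) = t, so 0.37·t = 0.63×20.9.
t* = 0.63×20.9/0.37 = 35.59 min.

35.59 min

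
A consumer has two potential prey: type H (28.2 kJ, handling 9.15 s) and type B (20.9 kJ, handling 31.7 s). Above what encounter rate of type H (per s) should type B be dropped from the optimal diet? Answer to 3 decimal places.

Drop type B once their profitability E₂/h₂ falls below the rate achievable on type H alone: E₂/h₂ = λE₁/(1 + λh₁).
Solve for λ: λE₁h₂ = E₂(1 + λh₁) → λ(E₁h₂ − E₂h₁) = E₂ → λ = E₂/(E₁h₂ − E₂h₁).
λ = 20.9/(28.2×31.7 − 20.9×9.15) = 20.9/702.7 = 0.02974 per s.

0.030 per s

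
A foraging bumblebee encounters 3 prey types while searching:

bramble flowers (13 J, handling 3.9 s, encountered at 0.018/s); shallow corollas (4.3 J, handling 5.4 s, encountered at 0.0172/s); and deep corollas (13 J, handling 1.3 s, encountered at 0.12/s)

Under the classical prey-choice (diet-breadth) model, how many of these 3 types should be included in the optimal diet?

E/h in descending order: deep corollas 10, bramble flowers 3.33, shallow corollas 0.796 J/s. The optimal diet is the largest prefix of this list for which every included type satisfies E_i/h_i > R on the types above it.
Rate on top 1: 1.349. bramble flowers: 3.33 > 1.349 → include.
Rate on top 2: 1.463. shallow corollas: 0.796 < 1.463 → exclude; stop.
Optimal diet: deep corollas, bramble flowers — 2 of 3 types.

2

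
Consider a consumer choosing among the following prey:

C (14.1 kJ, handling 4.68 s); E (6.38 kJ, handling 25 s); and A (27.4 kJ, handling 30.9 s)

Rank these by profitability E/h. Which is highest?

Profitability E/h (kJ/s): C = 14.1/4.68 = 3.01, E = 6.38/25 = 0.255, A = 27.4/30.9 = 0.887.
Ranked: C > A > E.

C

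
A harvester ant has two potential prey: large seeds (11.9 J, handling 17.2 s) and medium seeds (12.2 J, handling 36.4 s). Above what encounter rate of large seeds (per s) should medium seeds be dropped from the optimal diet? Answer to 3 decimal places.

0.055 per s

At the threshold, the rate on large seeds alone equals the profitability of medium seeds: λ·11.9/(1 + λ·17.2) = 12.2/36.4 = 0.3352.
Rearranging, λ(11.9 − 0.3352×17.2) = 0.3352, so λ = 0.3352/6.135 = 0.05463 per s.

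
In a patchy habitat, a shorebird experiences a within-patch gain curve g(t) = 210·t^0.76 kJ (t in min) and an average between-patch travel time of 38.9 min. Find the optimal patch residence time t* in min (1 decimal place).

123.2 min

Maximise g(t)/(T+t): set derivative to zero → g'(t)(T+t) = g(t).
g'(t) = 0.76·210·t^-0.24. Setting 0.76·210·t^-0.24 = 210·t^0.76/(38.9+t) gives 0.76(38.9+t) = t, so 0.24·t = 0.76×38.9.
t* = 0.76×38.9/0.24 = 123.2 min.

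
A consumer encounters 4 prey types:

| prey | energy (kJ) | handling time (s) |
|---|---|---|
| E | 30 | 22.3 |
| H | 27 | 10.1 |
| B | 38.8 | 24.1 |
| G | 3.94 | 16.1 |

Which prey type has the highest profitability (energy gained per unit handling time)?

Profitability E/h (kJ/s): E = 30/22.3 = 1.35, H = 27/10.1 = 2.67, B = 38.8/24.1 = 1.61, G = 3.94/16.1 = 0.245.
Ranked: H > B > E > G.

H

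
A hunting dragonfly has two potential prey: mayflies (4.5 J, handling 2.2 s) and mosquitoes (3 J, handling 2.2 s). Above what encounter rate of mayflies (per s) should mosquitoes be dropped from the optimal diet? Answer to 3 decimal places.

Drop mosquitoes once their profitability E₂/h₂ falls below the rate achievable on mayflies alone: E₂/h₂ = λE₁/(1 + λh₁).
Solve for λ: λE₁h₂ = E₂(1 + λh₁) → λ(E₁h₂ − E₂h₁) = E₂ → λ = E₂/(E₁h₂ − E₂h₁).
λ = 3/(4.5×2.2 − 3×2.2) = 3/3.3 = 0.9091 per s.

0.909 per s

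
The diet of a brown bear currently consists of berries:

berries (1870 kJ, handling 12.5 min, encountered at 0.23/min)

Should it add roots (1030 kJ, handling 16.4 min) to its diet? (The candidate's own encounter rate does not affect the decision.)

On berries alone, R = ΣλE/(1+Σλh) = 430.1/3.875 = 111 kJ/min.
Profitability of roots: 1030/16.4 = 62.8 kJ/min.
62.8 < 111, so adding roots would lower the average — exclude it.

No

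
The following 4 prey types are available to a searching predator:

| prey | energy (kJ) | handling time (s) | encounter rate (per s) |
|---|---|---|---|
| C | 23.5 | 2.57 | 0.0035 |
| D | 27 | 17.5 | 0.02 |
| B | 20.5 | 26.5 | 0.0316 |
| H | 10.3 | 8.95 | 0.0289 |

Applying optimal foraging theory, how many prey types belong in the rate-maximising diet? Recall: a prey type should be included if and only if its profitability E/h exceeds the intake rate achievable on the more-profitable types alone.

4

E/h in descending order: C 9.14, D 1.54, H 1.15, B 0.774 kJ/s. The optimal diet is the largest prefix of this list for which every included type satisfies E_i/h_i > R on the types above it.
Rate on top 1: 0.08152. D: 1.54 > 0.08152 → include.
Rate on top 2: 0.4579. H: 1.15 > 0.4579 → include.
Rate on top 3: 0.5687. B: 0.774 > 0.5687 → include.
Optimal diet: C, D, H, B — 4 of 4 types.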